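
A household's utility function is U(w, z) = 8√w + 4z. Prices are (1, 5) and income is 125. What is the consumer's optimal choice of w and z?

w* = 25, z* = 20

MU_w = 8/(2√w), MU_z = 4.
MRS = 8/(2√w) ÷ 4.
Tangency: set MRS = p_w/p_z = 1/5 = 0.2.
MRS depends only on w: 1/√w = 0.2 ⇒ √w = 1/0.2 = 5 ⇒ w* = 25.
From the budget, 5·z = 125 − 1·25 = 100, so z* = 20.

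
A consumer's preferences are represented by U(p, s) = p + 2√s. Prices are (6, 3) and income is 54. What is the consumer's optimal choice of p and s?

MU_p = 1, MU_s = 2/(2√s).
MRS = 1 ÷ (2/(2√s)).
Tangency: set MRS = p_p/p_s = 6/3 = 2.
MRS depends only on s: √s = 2 ⇒ √s = 2 ⇒ s* = 4.
From the budget, 6·p = 54 − 3·4 = 42, so p* = 7.

p* = 7, s* = 4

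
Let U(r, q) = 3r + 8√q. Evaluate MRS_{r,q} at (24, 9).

MU_r = 3, MU_q = 8/(2√q).
MRS = 3 ÷ (8/(2√q)).
At (24, 9): MRS = 2.25.
That is, one extra unit of r is worth 2.25 units of q at the margin.

MRS = 2.25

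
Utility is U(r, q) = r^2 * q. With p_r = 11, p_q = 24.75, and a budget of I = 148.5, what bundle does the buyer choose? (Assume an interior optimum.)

r* = 9, q* = 2

MU_r = 2·r·q and MU_q = r^2.
MRS = MU_r/MU_q = (2/1)·q/r.
Tangency: set MRS = p_r/p_q = 11/24.75 = 4/9.
So (2/1)·q/r = 4/9, i.e. q = (2/9)·r.
Substitute into the budget 11·r + 24.75·q = 148.5: 16.5·r = 148.5, so r* = 9.
Then q* = (2/9)·9 = 2.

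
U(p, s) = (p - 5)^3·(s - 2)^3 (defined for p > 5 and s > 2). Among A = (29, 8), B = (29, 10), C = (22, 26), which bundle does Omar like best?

Evaluate utility at each bundle:
U(A) = 2985984.
U(B) = 7077888.
U(C) = 67917312.
Highest utility is C, so C ≻ B ≻ A.

Bundle C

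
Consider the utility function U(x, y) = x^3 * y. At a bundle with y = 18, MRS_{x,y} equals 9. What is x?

MU_x = 3·x^2·y and MU_y = x^3.
MRS = MU_x/MU_y = (3/1)·y/x.
Substitute y = 18: MRS = 54/x. Setting 54/x = 9 gives x = 54/9 = 6.

x = 6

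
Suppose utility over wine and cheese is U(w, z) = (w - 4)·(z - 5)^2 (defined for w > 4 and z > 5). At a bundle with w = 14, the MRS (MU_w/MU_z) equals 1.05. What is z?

MU_w = (z−5)^2, MU_z = 2·(w−4)·(z−5).
MRS = (1/2)·(z−5)/(w−4).
Substitute w = 14: MRS = (z − 5)/20. Setting this equal to 1.05 gives z − 5 = 1.05·20 = 21, so z = 26.

z = 26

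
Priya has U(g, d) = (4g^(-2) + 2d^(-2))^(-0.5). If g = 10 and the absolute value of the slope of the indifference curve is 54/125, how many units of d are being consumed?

For CES with ρ = -2, MRS = (4/2)·(d/g)^3.
Setting (4/2)·(d/10)^3 = 54/125 gives (d/10)^3 = 27/125, so d/10 = 0.6 and d = 6.

d = 6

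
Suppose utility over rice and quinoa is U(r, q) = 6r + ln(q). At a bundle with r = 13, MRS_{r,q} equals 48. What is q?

MU_r = 6, MU_q = 1/q.
MRS = 6 ÷ (1/q).
MRS depends only on q: 6·q = 48 ⇒ q = 48/6 = 8.

q = 8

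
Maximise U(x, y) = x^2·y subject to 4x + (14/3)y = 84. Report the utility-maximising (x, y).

x* = 14, y* = 6

MU_x = 2·x·y and MU_y = x^2.
MRS = MU_x/MU_y = (2/1)·y/x.
Tangency: set MRS = p_x/p_y = 4/(14/3) = 6/7.
So (2/1)·y/x = 6/7, i.e. y = (3/7)·x.
Substitute into the budget 4·x + (14/3)·y = 84: 6·x = 84, so x* = 14.
Then y* = (3/7)·14 = 6.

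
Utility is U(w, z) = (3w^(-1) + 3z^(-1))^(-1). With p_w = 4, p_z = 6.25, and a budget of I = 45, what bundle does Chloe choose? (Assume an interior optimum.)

For CES with ρ = -1, MRS = (z/w)^2.
Tangency: set MRS = p_w/p_z = 4/6.25 = 16/25.
So (z/w)^2 = 16/25; taking the square root, z/w = 0.8, i.e. z = 0.8·w.
Substitute into the budget 4·w + 6.25·z = 45: 9·w = 45, so w* = 5 and z* = 0.8·5 = 4.

w* = 5, z* = 4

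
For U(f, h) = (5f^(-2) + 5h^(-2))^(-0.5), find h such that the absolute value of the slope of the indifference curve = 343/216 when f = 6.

For CES with ρ = -2, MRS = (h/f)^3.
Setting (h/6)^3 = 343/216 gives h/6 = 7/6 and h = 7.

h = 7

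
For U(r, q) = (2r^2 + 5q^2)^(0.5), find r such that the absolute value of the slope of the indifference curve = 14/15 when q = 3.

For CES with ρ = 2, MRS = (2/5)·(q/r)^(-1).
Setting (2/5)·(3/r)^(-1) = 14/15 gives (3/r)^(-1) = 7/3, so 3/r = 3/7 and r = 7.

r = 7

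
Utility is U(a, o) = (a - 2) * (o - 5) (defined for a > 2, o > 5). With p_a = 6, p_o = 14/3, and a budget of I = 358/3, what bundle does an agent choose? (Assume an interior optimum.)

a* = 9, o* = 14

MU_a = (o−5), MU_o = (a−2).
MRS = (o−5)/(a−2).
Tangency: set MRS = p_a/p_o = 6/(14/3) = 9/7.
So (o − 5)/(a − 2) = 9/7, i.e. (o − 5) = (9/7)·(a − 2).
Rewrite the budget in excess-of-subsistence terms: 6·(a − 2) + (14/3)·(o − 5) = 358/3 − 6·2 − (14/3)·5 = 84.
Substituting, 12·(a − 2) = 84, so a − 2 = 7 and a* = 9.
Then o − 5 = (9/7)·7 = 9, so o* = 14.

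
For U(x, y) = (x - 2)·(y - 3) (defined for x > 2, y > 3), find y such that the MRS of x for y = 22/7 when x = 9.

y = 25

MU_x = (y−3), MU_y = (x−2).
MRS = (y−3)/(x−2).
Substitute x = 9: MRS = (y − 3)/7. Setting this equal to 22/7 gives y − 3 = (22/7)·7 = 22, so y = 25.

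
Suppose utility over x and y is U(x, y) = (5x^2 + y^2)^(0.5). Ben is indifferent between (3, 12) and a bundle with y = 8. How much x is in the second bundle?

x = 5

U depends on (x, y) only through S = 5x^2 + y^2, so equal utility means equal S. At (3, 12): S = 189.
With y = 8: 8^2 = 64, so 5x^2 = 189 − 64 = 125, i.e. x^2 = 25.
Hence x = √25 = 5.
Check: U(5, 8) = 13.7477.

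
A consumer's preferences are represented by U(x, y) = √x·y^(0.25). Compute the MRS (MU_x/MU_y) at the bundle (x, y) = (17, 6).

MRS = 12/17

MU_x = 0.5·x^(-0.5)·y^(0.25) and MU_y = 0.25·√x·y^(-0.75).
MRS = MU_x/MU_y = (2)·y/x.
At (17, 6): MRS = 12/17.
That is, one extra unit of x is worth 12/17 units of y at the margin.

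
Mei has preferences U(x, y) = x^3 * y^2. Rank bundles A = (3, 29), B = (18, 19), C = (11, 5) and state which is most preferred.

Evaluate utility at each bundle:
U(A) = 22707.
U(B) = 2105352.
U(C) = 33275.
Highest utility is B, so B ≻ C ≻ A.

Bundle B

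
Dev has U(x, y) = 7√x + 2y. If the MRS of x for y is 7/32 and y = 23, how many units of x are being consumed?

x = 64

MU_x = 7/(2√x), MU_y = 2.
MRS = 7/(2√x) ÷ 2.
MRS depends only on x: 1.75/√x = 7/32 ⇒ √x = 1.75/(7/32) = 8 ⇒ x = 64.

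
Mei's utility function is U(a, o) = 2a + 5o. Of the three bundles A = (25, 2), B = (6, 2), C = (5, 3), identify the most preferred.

Evaluate utility at each bundle:
U(A) = 60.
U(B) = 22.
U(C) = 25.
Highest utility is A, so A ≻ C ≻ B.

Bundle A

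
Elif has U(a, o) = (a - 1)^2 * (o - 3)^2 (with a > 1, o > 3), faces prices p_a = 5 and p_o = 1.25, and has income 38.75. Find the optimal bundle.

a* = 4, o* = 15

MU_a = 2·(a−1)·(o−3)^2, MU_o = 2·(a−1)^2·(o−3).
MRS = (o−3)/(a−1).
Tangency: set MRS = p_a/p_o = 5/1.25 = 4.
So (o − 3)/(a − 1) = 4, i.e. (o − 3) = 4·(a − 1).
Rewrite the budget in excess-of-subsistence terms: 5·(a − 1) + 1.25·(o − 3) = 38.75 − 5·1 − 1.25·3 = 30.
Substituting, 10·(a − 1) = 30, so a − 1 = 3 and a* = 4.
Then o − 3 = 4·3 = 12, so o* = 15.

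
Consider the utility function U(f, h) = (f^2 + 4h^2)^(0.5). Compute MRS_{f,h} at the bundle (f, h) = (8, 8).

MRS = 0.25

For CES with ρ = 2, MRS = (1/4)·(h/f)^(-1).
At (8, 8): MRS = 0.25.
That is, one extra unit of f is worth 0.25 units of h at the margin.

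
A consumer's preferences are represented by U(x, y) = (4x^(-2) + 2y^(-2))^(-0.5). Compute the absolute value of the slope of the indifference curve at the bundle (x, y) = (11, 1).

MRS = 2/1331

For CES with ρ = -2, MRS = (4/2)·(y/x)^3.
At (11, 1): MRS = 2/1331.
So at (11, 1) the consumer would give up 2/1331 units of y for one more unit of x.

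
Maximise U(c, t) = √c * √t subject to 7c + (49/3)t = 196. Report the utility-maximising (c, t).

c* = 14, t* = 6

MU_c = 0.5·c^(-0.5)·√t and MU_t = 0.5·√c·t^(-0.5).
MRS = MU_c/MU_t = t/c.
Tangency: set MRS = p_c/p_t = 7/(49/3) = 3/7.
So t/c = 3/7, i.e. t = (3/7)·c.
Substitute into the budget 7·c + (49/3)·t = 196: 14·c = 196, so c* = 14.
Then t* = (3/7)·14 = 6.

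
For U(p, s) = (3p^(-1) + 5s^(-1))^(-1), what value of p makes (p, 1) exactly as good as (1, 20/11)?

U depends on (p, s) only through S = 3p^(-1) + 5s^(-1), so equal utility means equal S. At (1, 20/11): S = 5.75.
With s = 1: 5·1^(-1) = 5, so 3p^(-1) = 5.75 − 5 = 0.75, i.e. p^(-1) = 0.25.
Hence p = 1/0.25 = 4.
Check: U(4, 1) = 0.1739.

p = 4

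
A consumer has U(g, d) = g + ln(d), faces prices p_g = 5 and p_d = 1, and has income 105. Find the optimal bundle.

MU_g = 1, MU_d = 1/d.
MRS = 1 ÷ (1/d).
Tangency: set MRS = p_g/p_d = 5/1 = 5.
MRS depends only on d: d = 5 ⇒ d* = 5.
From the budget, 5·g = 105 − 1·5 = 100, so g* = 20.

g* = 20, d* = 5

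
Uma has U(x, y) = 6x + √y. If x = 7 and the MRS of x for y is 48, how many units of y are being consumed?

y = 16

MU_x = 6, MU_y = 1/(2√y).
MRS = 6 ÷ (1/(2√y)).
MRS depends only on y: 12·√y = 48 ⇒ √y = 48/12 = 4 ⇒ y = 16.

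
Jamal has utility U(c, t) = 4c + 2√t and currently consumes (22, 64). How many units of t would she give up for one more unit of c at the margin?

MRS = 32

MU_c = 4, MU_t = 2/(2√t).
MRS = 4 ÷ (2/(2√t)).
At (22, 64): MRS = 32.
That is, one extra unit of c is worth 32 units of t at the margin.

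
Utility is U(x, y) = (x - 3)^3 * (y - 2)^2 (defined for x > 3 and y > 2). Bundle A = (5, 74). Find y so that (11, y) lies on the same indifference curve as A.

U(5, 74) = 41472.
Set U(11, y) = 41472 and solve.
With x = 11: (11 − 3)^3 = 512, so (y − 2)^2 = 41472/512 = 81.
Taking the square root (with y > 2): y − 2 = 9, so y = 11.
Check: U(11, 11) = 41472.

y = 11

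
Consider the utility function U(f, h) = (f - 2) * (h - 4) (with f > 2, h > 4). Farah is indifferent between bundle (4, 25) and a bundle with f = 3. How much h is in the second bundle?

U(4, 25) = 42.
Set U(3, h) = 42 and solve.
With f = 3: (3 − 2) = 1, so (h − 4) = 42/1 = 42.
So h = 4 + 42 = 46.
Check: U(3, 46) = 42.

h = 46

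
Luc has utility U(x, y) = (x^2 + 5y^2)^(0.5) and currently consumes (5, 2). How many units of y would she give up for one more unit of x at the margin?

For CES with ρ = 2, MRS = (1/5)·(y/x)^(-1).
At (5, 2): MRS = 0.5.
That is, one extra unit of x is worth 0.5 units of y at the margin.

MRS = 0.5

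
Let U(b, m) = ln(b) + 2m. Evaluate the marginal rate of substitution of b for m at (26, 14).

MU_b = 1/b, MU_m = 2.
MRS = 1/b ÷ 2.
At (26, 14): MRS = 1/52.
So at (26, 14) the consumer would give up 1/52 units of m for one more unit of b.

MRS = 1/52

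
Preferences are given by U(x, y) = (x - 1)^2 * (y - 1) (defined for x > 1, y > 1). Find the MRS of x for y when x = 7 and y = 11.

MRS = 10/3

MU_x = 2·(x−1)·(y−1), MU_y = (x−1)^2.
MRS = (2/1)·(y−1)/(x−1).
At (7, 11): MRS = 10/3.
That is, one extra unit of x is worth 10/3 units of y at the margin.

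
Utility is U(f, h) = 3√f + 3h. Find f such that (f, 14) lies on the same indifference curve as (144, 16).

U(144, 16) = 84.
Set U(f, 14) = 84 and solve.
With h = 14: 3√f = 84 − 3·14 = 42, so √f = 14 and f = 196.
Check: U(196, 14) = 84.

f = 196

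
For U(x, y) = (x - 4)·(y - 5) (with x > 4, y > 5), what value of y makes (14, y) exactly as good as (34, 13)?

y = 29

U(34, 13) = 240.
Set U(14, y) = 240 and solve.
With x = 14: (14 − 4) = 10, so (y − 5) = 240/10 = 24.
So y = 5 + 24 = 29.
Check: U(14, 29) = 240.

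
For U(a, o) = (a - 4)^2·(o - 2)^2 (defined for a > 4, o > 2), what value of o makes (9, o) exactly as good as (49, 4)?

o = 20

U(49, 4) = 8100.
Set U(9, o) = 8100 and solve.
With a = 9: (9 − 4)^2 = 25, so (o − 2)^2 = 8100/25 = 324.
Taking the square root (with o > 2): o − 2 = 18, so o = 20.
Check: U(9, 20) = 8100.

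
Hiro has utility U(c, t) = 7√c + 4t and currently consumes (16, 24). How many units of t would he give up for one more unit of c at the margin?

MRS = 7/32

MU_c = 7/(2√c), MU_t = 4.
MRS = 7/(2√c) ÷ 4.
At (16, 24): MRS = 7/32.
So at (16, 24) the consumer would give up 7/32 units of t for one more unit of c.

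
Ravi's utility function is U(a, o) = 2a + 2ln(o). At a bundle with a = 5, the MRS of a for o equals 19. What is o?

MU_a = 2, MU_o = 2/o.
MRS = 2 ÷ (2/o).
MRS depends only on o: o = 19 ⇒ o = 19.

o = 19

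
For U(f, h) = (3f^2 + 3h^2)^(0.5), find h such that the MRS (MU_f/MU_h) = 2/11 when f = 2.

For CES with ρ = 2, MRS = (h/f)^(-1).
Setting (h/2)^(-1) = 2/11 gives h/2 = 5.5 and h = 11.

h = 11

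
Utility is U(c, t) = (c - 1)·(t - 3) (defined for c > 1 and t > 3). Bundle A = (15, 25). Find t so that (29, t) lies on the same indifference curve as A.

U(15, 25) = 308.
Set U(29, t) = 308 and solve.
With c = 29: (29 − 1) = 28, so (t − 3) = 308/28 = 11.
So t = 3 + 11 = 14.
Check: U(29, 14) = 308.

t = 14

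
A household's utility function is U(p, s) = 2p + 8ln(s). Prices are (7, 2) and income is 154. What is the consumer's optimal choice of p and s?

MU_p = 2, MU_s = 8/s.
MRS = 2 ÷ (8/s).
Tangency: set MRS = p_p/p_s = 7/2 = 3.5.
MRS depends only on s: 0.25·s = 3.5 ⇒ s* = 3.5/0.25 = 14.
From the budget, 7·p = 154 − 2·14 = 126, so p* = 18.

p* = 18, s* = 14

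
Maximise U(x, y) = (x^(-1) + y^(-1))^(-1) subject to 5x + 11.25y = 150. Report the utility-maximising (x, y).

x* = 12, y* = 8

For CES with ρ = -1, MRS = (y/x)^2.
Tangency: set MRS = p_x/p_y = 5/11.25 = 4/9.
So (y/x)^2 = 4/9; taking the square root, y/x = 2/3, i.e. y = (2/3)·x.
Substitute into the budget 5·x + 11.25·y = 150: 12.5·x = 150, so x* = 12 and y* = (2/3)·12 = 8.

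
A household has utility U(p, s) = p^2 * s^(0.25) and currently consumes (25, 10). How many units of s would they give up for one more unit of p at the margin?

MRS = 3.2

MU_p = 2·p·s^(0.25) and MU_s = 0.25·p^2·s^(-0.75).
MRS = MU_p/MU_s = (8)·s/p.
At (25, 10): MRS = 3.2.
So at (25, 10) the consumer would give up 3.2 units of s for one more unit of p.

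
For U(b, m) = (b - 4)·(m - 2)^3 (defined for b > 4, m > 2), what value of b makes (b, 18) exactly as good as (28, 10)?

U(28, 10) = 12288.
Set U(b, 18) = 12288 and solve.
With m = 18: (18 − 2)^3 = 4096, so (b − 4) = 12288/4096 = 3.
So b = 4 + 3 = 7.
Check: U(7, 18) = 12288.

b = 7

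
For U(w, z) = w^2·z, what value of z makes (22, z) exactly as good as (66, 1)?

z = 9

U(66, 1) = 4356.
Set U(22, z) = 4356 and solve.
With w = 22: 22^2 = 484, so z = 4356/484 = 9.
Check: U(22, 9) = 4356.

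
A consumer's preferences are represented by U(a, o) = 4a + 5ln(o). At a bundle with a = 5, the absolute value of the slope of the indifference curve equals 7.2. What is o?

o = 9

MU_a = 4, MU_o = 5/o.
MRS = 4 ÷ (5/o).
MRS depends only on o: 0.8·o = 7.2 ⇒ o = 7.2/0.8 = 9.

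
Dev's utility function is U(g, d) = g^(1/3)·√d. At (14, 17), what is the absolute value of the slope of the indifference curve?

MRS = 17/21

MU_g = 1/3·g^(-2/3)·√d and MU_d = 0.5·g^(1/3)·d^(-0.5).
MRS = MU_g/MU_d = (2/3)·d/g.
At (14, 17): MRS = 17/21.
That is, one extra unit of g is worth 17/21 units of d at the margin.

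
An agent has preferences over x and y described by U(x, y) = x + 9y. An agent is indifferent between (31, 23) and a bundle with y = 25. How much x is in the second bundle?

U(31, 23) = 238.
Set U(x, 25) = 238 and solve.
x + 9·25 = 238 ⇒ x = 13 ⇒ x = 13.
Check: U(13, 25) = 238.

x = 13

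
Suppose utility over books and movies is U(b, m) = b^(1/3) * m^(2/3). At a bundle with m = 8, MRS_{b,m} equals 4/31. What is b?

b = 31

MU_b = 1/3·b^(-2/3)·m^(2/3) and MU_m = 2/3·b^(1/3)·m^(-1/3).
MRS = MU_b/MU_m = (0.5)·m/b.
Substitute m = 8: MRS = 4/b. Setting 4/b = 4/31 gives b = 4/(4/31) = 31.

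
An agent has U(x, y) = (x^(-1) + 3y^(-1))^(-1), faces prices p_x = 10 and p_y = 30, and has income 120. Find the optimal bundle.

x* = 3, y* = 3

For CES with ρ = -1, MRS = (1/3)·(y/x)^2.
Tangency: set MRS = p_x/p_y = 10/30 = 1/3.
So (y/x)^2 = 1; taking the square root, y/x = 1, i.e. y = x.
Substitute into the budget 10·x + 30·y = 120: 40·x = 120, so x* = 3 and y* = 3.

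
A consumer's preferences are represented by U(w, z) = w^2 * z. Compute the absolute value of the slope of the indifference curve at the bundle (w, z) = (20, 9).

MRS = 0.9

MU_w = 2·w·z and MU_z = w^2.
MRS = MU_w/MU_z = (2/1)·z/w.
At (20, 9): MRS = 0.9.
So at (20, 9) the consumer would give up 0.9 units of z for one more unit of w.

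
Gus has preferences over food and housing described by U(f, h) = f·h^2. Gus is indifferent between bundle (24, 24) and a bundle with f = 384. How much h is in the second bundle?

h = 6

U(24, 24) = 13824.
Set U(384, h) = 13824 and solve.
With f = 384: h^2 = 13824/384 = 36; taking the square root, h = 6.
Check: U(384, 6) = 13824.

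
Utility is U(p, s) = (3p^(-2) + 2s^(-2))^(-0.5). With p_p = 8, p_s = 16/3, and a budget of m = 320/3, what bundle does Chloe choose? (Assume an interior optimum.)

p* = 8, s* = 8

For CES with ρ = -2, MRS = (3/2)·(s/p)^3.
Tangency: set MRS = p_p/p_s = 8/(16/3) = 1.5.
So (s/p)^3 = 1; taking the cube root, s/p = 1, i.e. s = p.
Substitute into the budget 8·p + (16/3)·s = 320/3: (40/3)·p = 320/3, so p* = 8 and s* = 8.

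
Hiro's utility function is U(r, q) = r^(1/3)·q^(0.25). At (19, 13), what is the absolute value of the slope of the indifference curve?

MU_r = 1/3·r^(-2/3)·q^(0.25) and MU_q = 0.25·r^(1/3)·q^(-0.75).
MRS = MU_r/MU_q = (4/3)·q/r.
At (19, 13): MRS = 52/57.
That is, one extra unit of r is worth 52/57 units of q at the margin.

MRS = 52/57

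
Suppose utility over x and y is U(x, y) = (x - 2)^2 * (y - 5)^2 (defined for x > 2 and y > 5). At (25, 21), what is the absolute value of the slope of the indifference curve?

MU_x = 2·(x−2)·(y−5)^2, MU_y = 2·(x−2)^2·(y−5).
MRS = (y−5)/(x−2).
At (25, 21): MRS = 16/23.
The indifference curve has slope −16/23 at this bundle.

MRS = 16/23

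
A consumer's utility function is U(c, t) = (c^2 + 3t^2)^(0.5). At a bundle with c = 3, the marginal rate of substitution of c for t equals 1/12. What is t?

t = 12

For CES with ρ = 2, MRS = (1/3)·(t/c)^(-1).
Setting (1/3)·(t/3)^(-1) = 1/12 gives (t/3)^(-1) = 0.25, so t/3 = 4 and t = 12.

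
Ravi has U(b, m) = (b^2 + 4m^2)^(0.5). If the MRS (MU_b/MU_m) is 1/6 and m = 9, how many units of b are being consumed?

b = 6

For CES with ρ = 2, MRS = (1/4)·(m/b)^(-1).
Setting (1/4)·(9/b)^(-1) = 1/6 gives (9/b)^(-1) = 2/3, so 9/b = 1.5 and b = 6.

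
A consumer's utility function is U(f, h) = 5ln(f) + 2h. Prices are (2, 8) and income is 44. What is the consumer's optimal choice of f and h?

f* = 10, h* = 3

MU_f = 5/f, MU_h = 2.
MRS = 5/f ÷ 2.
Tangency: set MRS = p_f/p_h = 2/8 = 0.25.
MRS depends only on f: 2.5/f = 0.25 ⇒ f* = 2.5/0.25 = 10.
From the budget, 8·h = 44 − 2·10 = 24, so h* = 3.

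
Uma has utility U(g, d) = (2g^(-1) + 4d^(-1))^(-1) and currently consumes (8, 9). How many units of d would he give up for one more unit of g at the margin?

For CES with ρ = -1, MRS = (2/4)·(d/g)^2.
At (8, 9): MRS = 81/128.
That is, one extra unit of g is worth 81/128 units of d at the margin.

MRS = 81/128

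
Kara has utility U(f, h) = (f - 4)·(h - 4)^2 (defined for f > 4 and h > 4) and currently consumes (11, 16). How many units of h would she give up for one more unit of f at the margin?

MRS = 6/7

MU_f = (h−4)^2, MU_h = 2·(f−4)·(h−4).
MRS = (1/2)·(h−4)/(f−4).
At (11, 16): MRS = 6/7.
So at (11, 16) the consumer would give up 6/7 units of h for one more unit of f.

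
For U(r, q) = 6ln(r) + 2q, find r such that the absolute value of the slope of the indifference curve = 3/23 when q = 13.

MU_r = 6/r, MU_q = 2.
MRS = 6/r ÷ 2.
MRS depends only on r: 3/r = 3/23 ⇒ r = 3/(3/23) = 23.

r = 23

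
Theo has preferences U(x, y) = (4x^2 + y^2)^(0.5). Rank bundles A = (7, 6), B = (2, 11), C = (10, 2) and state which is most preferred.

Bundle C

Evaluate utility at each bundle:
U(A) = 15.232.
U(B) = 11.705.
U(C) = 20.100.
Highest utility is C, so C ≻ A ≻ B.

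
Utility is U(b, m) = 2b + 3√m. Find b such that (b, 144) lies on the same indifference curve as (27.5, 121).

U(27.5, 121) = 88.
Set U(b, 144) = 88 and solve.
With m = 144: √144 = 12, so 2b = 88 − 3·12 = 52 and b = 26.
Check: U(26, 144) = 88.

b = 26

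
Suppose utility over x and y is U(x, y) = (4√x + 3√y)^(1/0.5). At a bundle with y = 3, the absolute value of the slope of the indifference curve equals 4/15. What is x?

x = 75

For CES with ρ = 0.5, MRS = (4/3)·√(y/x).
Setting (4/3)·√(3/x) = 4/15 gives √(3/x) = 0.2, so 3/x = 1/25 and x = 75.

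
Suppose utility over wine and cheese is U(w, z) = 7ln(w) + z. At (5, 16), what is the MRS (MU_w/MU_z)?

MRS = 1.4

MU_w = 7/w, MU_z = 1.
MRS = 7/w ÷ 1.
At (5, 16): MRS = 1.4.
The indifference curve has slope −1.4 at this bundle.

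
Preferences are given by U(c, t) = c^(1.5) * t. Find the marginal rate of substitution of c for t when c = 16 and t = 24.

MRS = 2.25

MU_c = 1.5·√c·t and MU_t = c^(1.5).
MRS = MU_c/MU_t = (1.5)·t/c.
At (16, 24): MRS = 2.25.
That is, one extra unit of c is worth 2.25 units of t at the margin.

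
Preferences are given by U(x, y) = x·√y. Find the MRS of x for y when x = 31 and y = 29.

MRS = 58/31

MU_x = √y and MU_y = 0.5·x·y^(-0.5).
MRS = MU_x/MU_y = (2)·y/x.
At (31, 29): MRS = 58/31.
So at (31, 29) the consumer would give up 58/31 units of y for one more unit of x.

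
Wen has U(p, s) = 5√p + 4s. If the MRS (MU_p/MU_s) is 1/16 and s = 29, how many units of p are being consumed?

p = 100

MU_p = 5/(2√p), MU_s = 4.
MRS = 5/(2√p) ÷ 4.
MRS depends only on p: 0.625/√p = 1/16 ⇒ √p = 0.625/(1/16) = 10 ⇒ p = 100.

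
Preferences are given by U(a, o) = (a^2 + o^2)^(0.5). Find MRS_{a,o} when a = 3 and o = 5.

For CES with ρ = 2, MRS = (o/a)^(-1).
At (3, 5): MRS = 0.6.
That is, one extra unit of a is worth 0.6 units of o at the margin.

MRS = 0.6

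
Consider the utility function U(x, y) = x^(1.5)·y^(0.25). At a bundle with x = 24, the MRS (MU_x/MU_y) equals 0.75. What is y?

MU_x = 1.5·√x·y^(0.25) and MU_y = 0.25·x^(1.5)·y^(-0.75).
MRS = MU_x/MU_y = (6)·y/x.
Substitute x = 24: MRS = y/4. Setting y/4 = 0.75 gives y = 0.75·4 = 3.

y = 3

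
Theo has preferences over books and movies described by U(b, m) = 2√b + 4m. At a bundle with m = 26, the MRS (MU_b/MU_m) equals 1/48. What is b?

b = 144

MU_b = 2/(2√b), MU_m = 4.
MRS = 2/(2√b) ÷ 4.
MRS depends only on b: 0.25/√b = 1/48 ⇒ √b = 0.25/(1/48) = 12 ⇒ b = 144.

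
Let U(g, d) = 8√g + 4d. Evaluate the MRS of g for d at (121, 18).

MRS = 1/11

MU_g = 8/(2√g), MU_d = 4.
MRS = 8/(2√g) ÷ 4.
At (121, 18): MRS = 1/11.
So at (121, 18) the consumer would give up 1/11 units of d for one more unit of g.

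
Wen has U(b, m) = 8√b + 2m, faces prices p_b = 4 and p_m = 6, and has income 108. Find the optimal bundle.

b* = 9, m* = 12

MU_b = 8/(2√b), MU_m = 2.
MRS = 8/(2√b) ÷ 2.
Tangency: set MRS = p_b/p_m = 4/6 = 2/3.
MRS depends only on b: 2/√b = 2/3 ⇒ √b = 2/(2/3) = 3 ⇒ b* = 9.
From the budget, 6·m = 108 − 4·9 = 72, so m* = 12.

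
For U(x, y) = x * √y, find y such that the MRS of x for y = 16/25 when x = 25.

MU_x = √y and MU_y = 0.5·x·y^(-0.5).
MRS = MU_x/MU_y = (2)·y/x.
Substitute x = 25: MRS = y/12.5. Setting y/12.5 = 16/25 gives y = (16/25)·12.5 = 8.

y = 8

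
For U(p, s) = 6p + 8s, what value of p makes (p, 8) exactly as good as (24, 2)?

U(24, 2) = 160.
Set U(p, 8) = 160 and solve.
6p + 8·8 = 160 ⇒ 6p = 96 ⇒ p = 16.
Check: U(16, 8) = 160.

p = 16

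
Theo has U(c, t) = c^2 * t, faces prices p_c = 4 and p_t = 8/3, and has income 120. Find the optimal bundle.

MU_c = 2·c·t and MU_t = c^2.
MRS = MU_c/MU_t = (2/1)·t/c.
Tangency: set MRS = p_c/p_t = 4/(8/3) = 1.5.
So (2/1)·t/c = 1.5, i.e. t = 0.75·c.
Substitute into the budget 4·c + (8/3)·t = 120: 6·c = 120, so c* = 20.
Then t* = 0.75·20 = 15.

c* = 20, t* = 15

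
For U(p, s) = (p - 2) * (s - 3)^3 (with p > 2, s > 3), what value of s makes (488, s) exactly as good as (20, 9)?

s = 5

U(20, 9) = 3888.
Set U(488, s) = 3888 and solve.
With p = 488: (488 − 2) = 486, so (s − 3)^3 = 3888/486 = 8.
Taking the cube root (with s > 3): s − 3 = 2, so s = 5.
Check: U(488, 5) = 3888.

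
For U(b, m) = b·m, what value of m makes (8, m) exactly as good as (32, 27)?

m = 108

U(32, 27) = 864.
Set U(8, m) = 864 and solve.
With b = 8: m = 864/8 = 108.
Check: U(8, 108) = 864.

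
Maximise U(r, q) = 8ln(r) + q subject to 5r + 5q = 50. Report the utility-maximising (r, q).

MU_r = 8/r, MU_q = 1.
MRS = 8/r ÷ 1.
Tangency: set MRS = p_r/p_q = 5/5 = 1.
MRS depends only on r: 8/r = 1 ⇒ r* = 8/1 = 8.
From the budget, 5·q = 50 − 5·8 = 10, so q* = 2.

r* = 8, q* = 2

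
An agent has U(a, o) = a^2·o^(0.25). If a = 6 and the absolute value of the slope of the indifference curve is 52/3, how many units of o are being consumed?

o = 13

MU_a = 2·a·o^(0.25) and MU_o = 0.25·a^2·o^(-0.75).
MRS = MU_a/MU_o = (8)·o/a.
Substitute a = 6: MRS = o/0.75. Setting o/0.75 = 52/3 gives o = (52/3)·0.75 = 13.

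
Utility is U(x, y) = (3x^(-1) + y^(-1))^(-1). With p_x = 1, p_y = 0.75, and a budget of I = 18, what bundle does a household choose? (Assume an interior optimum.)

For CES with ρ = -1, MRS = (3/1)·(y/x)^2.
Tangency: set MRS = p_x/p_y = 1/0.75 = 4/3.
So (y/x)^2 = 4/9; taking the square root, y/x = 2/3, i.e. y = (2/3)·x.
Substitute into the budget 1·x + 0.75·y = 18: 1.5·x = 18, so x* = 12 and y* = (2/3)·12 = 8.

x* = 12, y* = 8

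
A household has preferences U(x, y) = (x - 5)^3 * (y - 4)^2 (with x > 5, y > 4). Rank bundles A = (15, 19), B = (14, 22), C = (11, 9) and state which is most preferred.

Bundle B

Evaluate utility at each bundle:
U(A) = 225000.
U(B) = 236196.
U(C) = 5400.
Highest utility is B, so B ≻ A ≻ C.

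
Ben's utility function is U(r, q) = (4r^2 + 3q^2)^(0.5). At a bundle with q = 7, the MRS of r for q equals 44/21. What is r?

For CES with ρ = 2, MRS = (4/3)·(q/r)^(-1).
Setting (4/3)·(7/r)^(-1) = 44/21 gives (7/r)^(-1) = 11/7, so 7/r = 7/11 and r = 11.

r = 11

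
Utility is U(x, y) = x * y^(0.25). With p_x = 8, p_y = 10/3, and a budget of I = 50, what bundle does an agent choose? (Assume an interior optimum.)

MU_x = y^(0.25) and MU_y = 0.25·x·y^(-0.75).
MRS = MU_x/MU_y = (4)·y/x.
Tangency: set MRS = p_x/p_y = 8/(10/3) = 2.4.
So (4)·y/x = 2.4, i.e. y = 0.6·x.
Substitute into the budget 8·x + (10/3)·y = 50: 10·x = 50, so x* = 5.
Then y* = 0.6·5 = 3.

x* = 5, y* = 3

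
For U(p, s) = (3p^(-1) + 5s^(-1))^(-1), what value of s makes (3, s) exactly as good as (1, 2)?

s = 10/9

U depends on (p, s) only through S = 3p^(-1) + 5s^(-1), so equal utility means equal S. At (1, 2): S = 5.5.
With p = 3: 3·3^(-1) = 1, so 5s^(-1) = 5.5 − 1 = 4.5, i.e. s^(-1) = 0.9.
Hence s = 1/0.9 = 10/9.
Check: U(3, 10/9) = 0.1818.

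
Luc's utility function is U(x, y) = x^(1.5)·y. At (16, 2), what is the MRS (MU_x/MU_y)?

MU_x = 1.5·√x·y and MU_y = x^(1.5).
MRS = MU_x/MU_y = (1.5)·y/x.
At (16, 2): MRS = 3/16.
That is, one extra unit of x is worth 3/16 units of y at the margin.

MRS = 3/16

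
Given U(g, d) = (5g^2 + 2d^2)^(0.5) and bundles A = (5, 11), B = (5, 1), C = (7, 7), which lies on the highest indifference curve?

Bundle A

Evaluate utility at each bundle:
U(A) = 19.157.
U(B) = 11.269.
U(C) = 18.520.
Highest utility is A, so A ≻ C ≻ B.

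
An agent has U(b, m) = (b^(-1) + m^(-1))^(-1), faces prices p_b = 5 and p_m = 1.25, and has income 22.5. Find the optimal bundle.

b* = 3, m* = 6

For CES with ρ = -1, MRS = (m/b)^2.
Tangency: set MRS = p_b/p_m = 5/1.25 = 4.
So (m/b)^2 = 4; taking the square root, m/b = 2, i.e. m = 2·b.
Substitute into the budget 5·b + 1.25·m = 22.5: 7.5·b = 22.5, so b* = 3 and m* = 2·3 = 6.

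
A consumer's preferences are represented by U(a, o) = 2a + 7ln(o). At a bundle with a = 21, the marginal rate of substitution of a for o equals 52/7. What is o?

o = 26

MU_a = 2, MU_o = 7/o.
MRS = 2 ÷ (7/o).
MRS depends only on o: (2/7)·o = 52/7 ⇒ o = (52/7)/(2/7) = 26.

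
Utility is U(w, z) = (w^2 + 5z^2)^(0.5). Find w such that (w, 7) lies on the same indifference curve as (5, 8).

w = 10

U depends on (w, z) only through S = w^2 + 5z^2, so equal utility means equal S. At (5, 8): S = 345.
With z = 7: 5·7^2 = 245, so w^2 = 345 − 245 = 100.
Hence w = √100 = 10.
Check: U(10, 7) = 18.5742.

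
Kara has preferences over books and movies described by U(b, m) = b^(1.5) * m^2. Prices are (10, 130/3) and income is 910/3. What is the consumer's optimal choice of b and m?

MU_b = 1.5·√b·m^2 and MU_m = 2·b^(1.5)·m.
MRS = MU_b/MU_m = (0.75)·m/b.
Tangency: set MRS = p_b/p_m = 10/(130/3) = 3/13.
So (0.75)·m/b = 3/13, i.e. m = (4/13)·b.
Substitute into the budget 10·b + (130/3)·m = 910/3: (70/3)·b = 910/3, so b* = 13.
Then m* = (4/13)·13 = 4.

b* = 13, m* = 4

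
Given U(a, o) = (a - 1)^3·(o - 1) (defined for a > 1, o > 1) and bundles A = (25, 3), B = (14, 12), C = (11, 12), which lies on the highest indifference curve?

Evaluate utility at each bundle:
U(A) = 27648.
U(B) = 24167.
U(C) = 11000.
Highest utility is A, so A ≻ B ≻ C.

Bundle A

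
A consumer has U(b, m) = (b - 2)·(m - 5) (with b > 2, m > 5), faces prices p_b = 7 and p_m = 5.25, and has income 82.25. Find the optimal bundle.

MU_b = (m−5), MU_m = (b−2).
MRS = (m−5)/(b−2).
Tangency: set MRS = p_b/p_m = 7/5.25 = 4/3.
So (m − 5)/(b − 2) = 4/3, i.e. (m − 5) = (4/3)·(b − 2).
Rewrite the budget in excess-of-subsistence terms: 7·(b − 2) + 5.25·(m − 5) = 82.25 − 7·2 − 5.25·5 = 42.
Substituting, 14·(b − 2) = 42, so b − 2 = 3 and b* = 5.
Then m − 5 = (4/3)·3 = 4, so m* = 9.

b* = 5, m* = 9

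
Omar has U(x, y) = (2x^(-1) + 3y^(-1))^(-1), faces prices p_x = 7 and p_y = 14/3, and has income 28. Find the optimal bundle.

For CES with ρ = -1, MRS = (2/3)·(y/x)^2.
Tangency: set MRS = p_x/p_y = 7/(14/3) = 1.5.
So (y/x)^2 = 2.25; taking the square root, y/x = 1.5, i.e. y = 1.5·x.
Substitute into the budget 7·x + (14/3)·y = 28: 14·x = 28, so x* = 2 and y* = 1.5·2 = 3.

x* = 2, y* = 3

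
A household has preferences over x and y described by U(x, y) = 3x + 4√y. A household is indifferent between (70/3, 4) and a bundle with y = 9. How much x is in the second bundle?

U(70/3, 4) = 78.
Set U(x, 9) = 78 and solve.
With y = 9: √9 = 3, so 3x = 78 − 4·3 = 66 and x = 22.
Check: U(22, 9) = 78.

x = 22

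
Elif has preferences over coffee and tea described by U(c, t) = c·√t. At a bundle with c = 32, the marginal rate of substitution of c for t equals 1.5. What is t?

MU_c = √t and MU_t = 0.5·c·t^(-0.5).
MRS = MU_c/MU_t = (2)·t/c.
Substitute c = 32: MRS = t/16. Setting t/16 = 1.5 gives t = 1.5·16 = 24.

t = 24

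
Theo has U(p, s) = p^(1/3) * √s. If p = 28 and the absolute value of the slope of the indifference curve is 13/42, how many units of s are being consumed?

MU_p = 1/3·p^(-2/3)·√s and MU_s = 0.5·p^(1/3)·s^(-0.5).
MRS = MU_p/MU_s = (2/3)·s/p.
Substitute p = 28: MRS = s/42. Setting s/42 = 13/42 gives s = (13/42)·42 = 13.

s = 13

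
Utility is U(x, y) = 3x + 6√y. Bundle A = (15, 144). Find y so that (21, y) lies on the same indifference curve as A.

U(15, 144) = 117.
Set U(21, y) = 117 and solve.
With x = 21: 6√y = 117 − 3·21 = 54, so √y = 9 and y = 81.
Check: U(21, 81) = 117.

y = 81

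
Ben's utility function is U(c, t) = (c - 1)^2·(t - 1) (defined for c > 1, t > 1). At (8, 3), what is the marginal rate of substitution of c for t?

MRS = 4/7

MU_c = 2·(c−1)·(t−1), MU_t = (c−1)^2.
MRS = (2/1)·(t−1)/(c−1).
At (8, 3): MRS = 4/7.
The indifference curve has slope −4/7 at this bundle.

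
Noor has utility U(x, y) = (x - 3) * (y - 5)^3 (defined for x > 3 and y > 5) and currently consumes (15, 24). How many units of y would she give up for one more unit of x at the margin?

MRS = 19/36

MU_x = (y−5)^3, MU_y = 3·(x−3)·(y−5)^2.
MRS = (1/3)·(y−5)/(x−3).
At (15, 24): MRS = 19/36.
The indifference curve has slope −19/36 at this bundle.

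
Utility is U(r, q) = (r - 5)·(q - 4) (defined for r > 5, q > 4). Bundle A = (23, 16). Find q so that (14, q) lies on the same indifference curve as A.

U(23, 16) = 216.
Set U(14, q) = 216 and solve.
With r = 14: (14 − 5) = 9, so (q − 4) = 216/9 = 24.
So q = 4 + 24 = 28.
Check: U(14, 28) = 216.

q = 28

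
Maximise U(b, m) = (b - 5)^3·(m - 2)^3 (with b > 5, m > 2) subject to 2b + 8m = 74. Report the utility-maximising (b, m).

b* = 17, m* = 5

MU_b = 3·(b−5)^2·(m−2)^3, MU_m = 3·(b−5)^3·(m−2)^2.
MRS = (m−2)/(b−5).
Tangency: set MRS = p_b/p_m = 2/8 = 0.25.
So (m − 2)/(b − 5) = 0.25, i.e. (m − 2) = 0.25·(b − 5).
Rewrite the budget in excess-of-subsistence terms: 2·(b − 5) + 8·(m − 2) = 74 − 2·5 − 8·2 = 48.
Substituting, 4·(b − 5) = 48, so b − 5 = 12 and b* = 17.
Then m − 2 = 0.25·12 = 3, so m* = 5.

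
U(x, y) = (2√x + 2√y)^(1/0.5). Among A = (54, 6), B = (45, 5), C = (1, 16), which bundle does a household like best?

Bundle A

Evaluate utility at each bundle:
U(A) = 384.000.
U(B) = 320.000.
U(C) = 100.000.
Highest utility is A, so A ≻ B ≻ C.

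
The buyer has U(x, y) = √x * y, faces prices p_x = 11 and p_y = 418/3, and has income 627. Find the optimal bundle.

x* = 19, y* = 3

MU_x = 0.5·x^(-0.5)·y and MU_y = √x.
MRS = MU_x/MU_y = (0.5)·y/x.
Tangency: set MRS = p_x/p_y = 11/(418/3) = 3/38.
So (0.5)·y/x = 3/38, i.e. y = (3/19)·x.
Substitute into the budget 11·x + (418/3)·y = 627: 33·x = 627, so x* = 19.
Then y* = (3/19)·19 = 3.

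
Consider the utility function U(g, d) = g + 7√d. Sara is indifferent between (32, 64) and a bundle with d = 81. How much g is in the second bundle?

U(32, 64) = 88.
Set U(g, 81) = 88 and solve.
With d = 81: √81 = 9, so g = 88 − 7·9 = 25.
Check: U(25, 81) = 88.

g = 25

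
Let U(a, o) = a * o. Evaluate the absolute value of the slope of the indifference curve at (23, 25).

MRS = 25/23

MU_a = o and MU_o = a.
MRS = MU_a/MU_o = o/a.
At (23, 25): MRS = 25/23.
The indifference curve has slope −25/23 at this bundle.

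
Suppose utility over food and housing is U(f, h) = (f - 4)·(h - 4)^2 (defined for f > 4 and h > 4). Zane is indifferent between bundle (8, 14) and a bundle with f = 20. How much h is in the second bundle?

U(8, 14) = 400.
Set U(20, h) = 400 and solve.
With f = 20: (20 − 4) = 16, so (h − 4)^2 = 400/16 = 25.
Taking the square root (with h > 4): h − 4 = 5, so h = 9.
Check: U(20, 9) = 400.

h = 9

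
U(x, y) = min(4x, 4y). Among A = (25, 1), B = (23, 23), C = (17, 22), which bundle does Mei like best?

Bundle B

Evaluate utility at each bundle:
U(A) = 4.
U(B) = 92.
U(C) = 68.
Highest utility is B, so B ≻ C ≻ A.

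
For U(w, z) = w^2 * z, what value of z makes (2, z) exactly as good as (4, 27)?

z = 108

U(4, 27) = 432.
Set U(2, z) = 432 and solve.
With w = 2: 2^2 = 4, so z = 432/4 = 108.
Check: U(2, 108) = 432.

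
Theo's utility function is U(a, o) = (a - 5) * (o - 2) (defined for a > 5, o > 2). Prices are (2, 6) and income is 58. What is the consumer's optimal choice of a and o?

a* = 14, o* = 5

MU_a = (o−2), MU_o = (a−5).
MRS = (o−2)/(a−5).
Tangency: set MRS = p_a/p_o = 2/6 = 1/3.
So (o − 2)/(a − 5) = 1/3, i.e. (o − 2) = (1/3)·(a − 5).
Rewrite the budget in excess-of-subsistence terms: 2·(a − 5) + 6·(o − 2) = 58 − 2·5 − 6·2 = 36.
Substituting, 4·(a − 5) = 36, so a − 5 = 9 and a* = 14.
Then o − 2 = (1/3)·9 = 3, so o* = 5.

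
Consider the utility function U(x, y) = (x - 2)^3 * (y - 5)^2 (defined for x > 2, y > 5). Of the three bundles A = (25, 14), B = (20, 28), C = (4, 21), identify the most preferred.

Evaluate utility at each bundle:
U(A) = 985527.
U(B) = 3085128.
U(C) = 2048.
Highest utility is B, so B ≻ A ≻ C.

Bundle B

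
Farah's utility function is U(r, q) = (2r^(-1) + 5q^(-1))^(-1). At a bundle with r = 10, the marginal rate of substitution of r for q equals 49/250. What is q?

q = 7

For CES with ρ = -1, MRS = (2/5)·(q/r)^2.
Setting (2/5)·(q/10)^2 = 49/250 gives (q/10)^2 = 49/100, so q/10 = 0.7 and q = 7.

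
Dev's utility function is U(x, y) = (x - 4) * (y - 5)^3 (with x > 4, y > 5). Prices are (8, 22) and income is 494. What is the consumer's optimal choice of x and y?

x* = 15, y* = 17

MU_x = (y−5)^3, MU_y = 3·(x−4)·(y−5)^2.
MRS = (1/3)·(y−5)/(x−4).
Tangency: set MRS = p_x/p_y = 8/22 = 4/11.
So (1/3)·(y − 5)/(x − 4) = 4/11, i.e. (y − 5) = (12/11)·(x − 4).
Rewrite the budget in excess-of-subsistence terms: 8·(x − 4) + 22·(y − 5) = 494 − 8·4 − 22·5 = 352.
Substituting, 32·(x − 4) = 352, so x − 4 = 11 and x* = 15.
Then y − 5 = (12/11)·11 = 12, so y* = 17.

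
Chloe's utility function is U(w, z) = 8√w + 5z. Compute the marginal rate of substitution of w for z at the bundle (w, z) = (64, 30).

MU_w = 8/(2√w), MU_z = 5.
MRS = 8/(2√w) ÷ 5.
At (64, 30): MRS = 0.1.
So at (64, 30) the consumer would give up 0.1 units of z for one more unit of w.

MRS = 0.1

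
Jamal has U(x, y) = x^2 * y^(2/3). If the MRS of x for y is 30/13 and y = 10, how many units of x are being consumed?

MU_x = 2·x·y^(2/3) and MU_y = 2/3·x^2·y^(-1/3).
MRS = MU_x/MU_y = (3)·y/x.
Substitute y = 10: MRS = 30/x. Setting 30/x = 30/13 gives x = 30/(30/13) = 13.

x = 13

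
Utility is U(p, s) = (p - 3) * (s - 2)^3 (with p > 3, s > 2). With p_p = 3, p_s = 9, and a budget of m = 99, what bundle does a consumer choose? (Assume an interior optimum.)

p* = 9, s* = 8

MU_p = (s−2)^3, MU_s = 3·(p−3)·(s−2)^2.
MRS = (1/3)·(s−2)/(p−3).
Tangency: set MRS = p_p/p_s = 3/9 = 1/3.
So (1/3)·(s − 2)/(p − 3) = 1/3, i.e. (s − 2) = (p − 3).
Rewrite the budget in excess-of-subsistence terms: 3·(p − 3) + 9·(s − 2) = 99 − 3·3 − 9·2 = 72.
Substituting, 12·(p − 3) = 72, so p − 3 = 6 and p* = 9.
Then s − 2 = 6, so s* = 8.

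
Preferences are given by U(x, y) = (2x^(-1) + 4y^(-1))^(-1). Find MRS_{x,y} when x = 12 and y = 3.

MRS = 1/32

For CES with ρ = -1, MRS = (2/4)·(y/x)^2.
At (12, 3): MRS = 1/32.
The indifference curve has slope −1/32 at this bundle.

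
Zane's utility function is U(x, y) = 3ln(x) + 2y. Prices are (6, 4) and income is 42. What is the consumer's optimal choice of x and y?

MU_x = 3/x, MU_y = 2.
MRS = 3/x ÷ 2.
Tangency: set MRS = p_x/p_y = 6/4 = 1.5.
MRS depends only on x: 1.5/x = 1.5 ⇒ x* = 1.5/1.5 = 1.
From the budget, 4·y = 42 − 6·1 = 36, so y* = 9.

x* = 1, y* = 9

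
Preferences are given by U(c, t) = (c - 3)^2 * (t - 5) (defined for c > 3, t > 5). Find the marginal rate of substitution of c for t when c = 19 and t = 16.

MRS = 1.375

MU_c = 2·(c−3)·(t−5), MU_t = (c−3)^2.
MRS = (2/1)·(t−5)/(c−3).
At (19, 16): MRS = 1.375.
The indifference curve has slope −1.375 at this bundle.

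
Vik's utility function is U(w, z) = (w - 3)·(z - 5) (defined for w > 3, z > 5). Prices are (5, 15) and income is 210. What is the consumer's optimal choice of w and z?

w* = 15, z* = 9

MU_w = (z−5), MU_z = (w−3).
MRS = (z−5)/(w−3).
Tangency: set MRS = p_w/p_z = 5/15 = 1/3.
So (z − 5)/(w − 3) = 1/3, i.e. (z − 5) = (1/3)·(w − 3).
Rewrite the budget in excess-of-subsistence terms: 5·(w − 3) + 15·(z − 5) = 210 − 5·3 − 15·5 = 120.
Substituting, 10·(w − 3) = 120, so w − 3 = 12 and w* = 15.
Then z − 5 = (1/3)·12 = 4, so z* = 9.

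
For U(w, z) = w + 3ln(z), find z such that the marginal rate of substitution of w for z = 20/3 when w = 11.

MU_w = 1, MU_z = 3/z.
MRS = 1 ÷ (3/z).
MRS depends only on z: (1/3)·z = 20/3 ⇒ z = (20/3)/(1/3) = 20.

z = 20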